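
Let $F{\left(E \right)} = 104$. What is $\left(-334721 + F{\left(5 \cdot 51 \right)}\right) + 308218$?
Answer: $-26399$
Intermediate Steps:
$\left(-334721 + F{\left(5 \cdot 51 \right)}\right) + 308218 = \left(-334721 + 104\right) + 308218 = -334617 + 308218 = -26399$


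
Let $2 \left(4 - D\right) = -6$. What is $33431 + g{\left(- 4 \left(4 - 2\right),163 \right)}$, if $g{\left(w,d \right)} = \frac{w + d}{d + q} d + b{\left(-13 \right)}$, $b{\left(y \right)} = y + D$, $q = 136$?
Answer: $\frac{10019340}{299} \approx 33510.0$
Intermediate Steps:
$D = 7$ ($D = 4 - -3 = 4 + 3 = 7$)
$b{\left(y \right)} = 7 + y$ ($b{\left(y \right)} = y + 7 = 7 + y$)
$g{\left(w,d \right)} = -6 + \frac{d \left(d + w\right)}{136 + d}$ ($g{\left(w,d \right)} = \frac{w + d}{d + 136} d + \left(7 - 13\right) = \frac{d + w}{136 + d} d - 6 = \frac{d \left(d + w\right)}{136 + d} - 6 = -6 + \frac{d \left(d + w\right)}{136 + d}$)
$33431 + g{\left(- 4 \left(4 - 2\right),163 \right)} = 33431 + \frac{-816 + 163^{2} - 978 + 163 \left(- 4 \left(4 - 2\right)\right)}{136 + 163} = 33431 + \frac{-816 + 26569 - 978 + 163 \left(\left(-4\right) 2\right)}{299} = 33431 + \frac{-816 + 26569 - 978 + 163 \left(-8\right)}{299} = 33431 + \frac{-816 + 26569 - 978 - 1304}{299} = 33431 + \frac{1}{299} \cdot 23471 = 33431 + \frac{23471}{299} = \frac{10019340}{299}$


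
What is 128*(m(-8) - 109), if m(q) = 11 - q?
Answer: -11520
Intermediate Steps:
128*(m(-8) - 109) = 128*((11 - 1*(-8)) - 109) = 128*((11 + 8) - 109) = 128*(19 - 109) = 128*(-90) = -11520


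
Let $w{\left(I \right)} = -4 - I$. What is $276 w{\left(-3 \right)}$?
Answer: $-276$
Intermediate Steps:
$276 w{\left(-3 \right)} = 276 \left(-4 - -3\right) = 276 \left(-4 + 3\right) = 276 \left(-1\right) = -276$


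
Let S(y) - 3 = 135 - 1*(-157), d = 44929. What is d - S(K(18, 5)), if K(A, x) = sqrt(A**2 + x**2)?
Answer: 44634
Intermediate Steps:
S(y) = 295 (S(y) = 3 + (135 - 1*(-157)) = 3 + (135 + 157) = 3 + 292 = 295)
d - S(K(18, 5)) = 44929 - 1*295 = 44929 - 295 = 44634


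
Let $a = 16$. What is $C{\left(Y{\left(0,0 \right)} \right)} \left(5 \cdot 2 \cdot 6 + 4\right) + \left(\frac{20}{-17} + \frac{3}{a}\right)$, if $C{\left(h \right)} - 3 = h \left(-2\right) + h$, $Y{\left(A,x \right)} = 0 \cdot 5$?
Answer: $\frac{51955}{272} \approx 191.01$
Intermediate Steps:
$Y{\left(A,x \right)} = 0$
$C{\left(h \right)} = 3 - h$ ($C{\left(h \right)} = 3 + \left(h \left(-2\right) + h\right) = 3 + \left(- 2 h + h\right) = 3 - h$)
$C{\left(Y{\left(0,0 \right)} \right)} \left(5 \cdot 2 \cdot 6 + 4\right) + \left(\frac{20}{-17} + \frac{3}{a}\right) = \left(3 - 0\right) \left(5 \cdot 2 \cdot 6 + 4\right) + \left(\frac{20}{-17} + \frac{3}{16}\right) = \left(3 + 0\right) \left(10 \cdot 6 + 4\right) + \left(20 \left(- \frac{1}{17}\right) + 3 \cdot \frac{1}{16}\right) = 3 \left(60 + 4\right) + \left(- \frac{20}{17} + \frac{3}{16}\right) = 3 \cdot 64 - \frac{269}{272} = 192 - \frac{269}{272} = \frac{51955}{272}$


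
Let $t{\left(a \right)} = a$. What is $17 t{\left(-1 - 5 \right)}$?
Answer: $-102$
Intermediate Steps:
$17 t{\left(-1 - 5 \right)} = 17 \left(-1 - 5\right) = 17 \left(-6\right) = -102$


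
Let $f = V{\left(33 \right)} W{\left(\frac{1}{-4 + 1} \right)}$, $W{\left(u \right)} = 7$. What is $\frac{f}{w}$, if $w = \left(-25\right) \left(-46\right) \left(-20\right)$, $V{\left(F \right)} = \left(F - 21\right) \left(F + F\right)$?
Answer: $- \frac{693}{2875} \approx -0.24104$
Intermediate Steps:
$V{\left(F \right)} = 2 F \left(-21 + F\right)$ ($V{\left(F \right)} = \left(-21 + F\right) 2 F = 2 F \left(-21 + F\right)$)
$w = -23000$ ($w = 1150 \left(-20\right) = -23000$)
$f = 5544$ ($f = 2 \cdot 33 \left(-21 + 33\right) 7 = 2 \cdot 33 \cdot 12 \cdot 7 = 792 \cdot 7 = 5544$)
$\frac{f}{w} = \frac{5544}{-23000} = 5544 \left(- \frac{1}{23000}\right) = - \frac{693}{2875}$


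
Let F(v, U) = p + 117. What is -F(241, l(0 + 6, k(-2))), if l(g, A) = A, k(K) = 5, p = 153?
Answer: -270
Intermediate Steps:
F(v, U) = 270 (F(v, U) = 153 + 117 = 270)
-F(241, l(0 + 6, k(-2))) = -1*270 = -270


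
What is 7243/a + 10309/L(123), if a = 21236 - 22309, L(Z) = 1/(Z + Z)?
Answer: 2721135779/1073 ≈ 2.5360e+6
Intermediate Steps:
L(Z) = 1/(2*Z)
a = -1073
7243/a + 10309/L(123) = 7243/(-1073) + 10309/(((½)/123)) = 7243*(-1/1073) + 10309/(((½)*(1/123))) = -7243/1073 + 10309/(1/246) = -7243/1073 + 10309*246 = -7243/1073 + 2536014 = 2721135779/1073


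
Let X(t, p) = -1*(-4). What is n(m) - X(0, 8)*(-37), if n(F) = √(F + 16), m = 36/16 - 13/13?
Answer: 148 + √69/2 ≈ 152.15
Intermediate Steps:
X(t, p) = 4
m = 5/4 (m = 36*(1/16) - 13*1/13 = 9/4 - 1 = 5/4 ≈ 1.2500)
n(F) = √(16 + F)
n(m) - X(0, 8)*(-37) = √(16 + 5/4) - 4*(-37) = √(69/4) - 1*(-148) = √69/2 + 148 = 148 + √69/2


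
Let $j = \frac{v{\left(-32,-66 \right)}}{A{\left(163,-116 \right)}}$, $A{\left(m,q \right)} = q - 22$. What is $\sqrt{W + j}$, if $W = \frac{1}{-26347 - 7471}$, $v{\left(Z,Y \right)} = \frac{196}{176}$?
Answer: $\frac{i \sqrt{21344803678374}}{51335724} \approx 0.089997 i$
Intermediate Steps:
$A{\left(m,q \right)} = -22 + q$
$v{\left(Z,Y \right)} = \frac{49}{44}$ ($v{\left(Z,Y \right)} = 196 \cdot \frac{1}{176} = \frac{49}{44}$)
$j = - \frac{49}{6072}$ ($j = \frac{49}{44 \left(-22 - 116\right)} = \frac{49}{44 \left(-138\right)} = \frac{49}{44} \left(- \frac{1}{138}\right) = - \frac{49}{6072} \approx -0.0080698$)
$W = - \frac{1}{33818}$ ($W = \frac{1}{-33818} = - \frac{1}{33818} \approx -2.957 \cdot 10^{-5}$)
$\sqrt{W + j} = \sqrt{- \frac{1}{33818} - \frac{49}{6072}} = \sqrt{- \frac{831577}{102671448}} = \frac{i \sqrt{21344803678374}}{51335724}$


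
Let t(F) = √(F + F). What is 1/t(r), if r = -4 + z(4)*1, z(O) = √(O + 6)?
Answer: -I*√2/(2*√(4 - √10)) ≈ -0.77256*I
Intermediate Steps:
z(O) = √(6 + O)
r = -4 + √10 (r = -4 + √(6 + 4)*1 = -4 + √10*1 = -4 + √10 ≈ -0.83772)
t(F) = √2*√F (t(F) = √(2*F) = √2*√F)
1/t(r) = 1/(√2*√(-4 + √10)) = √2/(2*√(-4 + √10))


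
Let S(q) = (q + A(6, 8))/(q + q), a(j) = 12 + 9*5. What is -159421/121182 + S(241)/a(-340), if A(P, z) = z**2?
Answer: -19048123/14602431 ≈ -1.3044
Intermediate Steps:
a(j) = 57 (a(j) = 12 + 45 = 57)
S(q) = (64 + q)/(2*q) (S(q) = (q + 8**2)/(q + q) = (q + 64)/((2*q)) = (64 + q)*(1/(2*q)) = (64 + q)/(2*q))
-159421/121182 + S(241)/a(-340) = -159421/121182 + ((1/2)*(64 + 241)/241)/57 = -159421*1/121182 + ((1/2)*(1/241)*305)*(1/57) = -159421/121182 + (305/482)*(1/57) = -159421/121182 + 305/27474 = -19048123/14602431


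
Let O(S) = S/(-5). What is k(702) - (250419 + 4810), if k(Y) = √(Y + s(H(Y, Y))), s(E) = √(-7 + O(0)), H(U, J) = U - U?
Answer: -255229 + √(702 + I*√7) ≈ -2.552e+5 + 0.049929*I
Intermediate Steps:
O(S) = -S/5 (O(S) = S*(-⅕) = -S/5)
H(U, J) = 0
s(E) = I*√7 (s(E) = √(-7 - ⅕*0) = √(-7 + 0) = √(-7) = I*√7)
k(Y) = √(Y + I*√7)
k(702) - (250419 + 4810) = √(702 + I*√7) - (250419 + 4810) = √(702 + I*√7) - 1*255229 = √(702 + I*√7) - 255229 = -255229 + √(702 + I*√7)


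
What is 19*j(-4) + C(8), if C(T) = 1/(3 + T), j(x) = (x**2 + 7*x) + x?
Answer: -3343/11 ≈ -303.91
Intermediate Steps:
j(x) = x**2 + 8*x
19*j(-4) + C(8) = 19*(-4*(8 - 4)) + 1/(3 + 8) = 19*(-4*4) + 1/11 = 19*(-16) + 1/11 = -304 + 1/11 = -3343/11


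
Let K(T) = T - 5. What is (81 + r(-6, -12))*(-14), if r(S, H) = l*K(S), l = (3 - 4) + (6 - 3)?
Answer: -826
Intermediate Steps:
K(T) = -5 + T
l = 2 (l = -1 + 3 = 2)
r(S, H) = -10 + 2*S (r(S, H) = 2*(-5 + S) = -10 + 2*S)
(81 + r(-6, -12))*(-14) = (81 + (-10 + 2*(-6)))*(-14) = (81 + (-10 - 12))*(-14) = (81 - 22)*(-14) = 59*(-14) = -826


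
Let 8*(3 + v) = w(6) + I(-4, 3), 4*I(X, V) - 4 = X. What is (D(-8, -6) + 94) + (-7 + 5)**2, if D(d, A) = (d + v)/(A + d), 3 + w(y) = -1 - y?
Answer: 791/8 ≈ 98.875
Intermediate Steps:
w(y) = -4 - y (w(y) = -3 + (-1 - y) = -4 - y)
I(X, V) = 1 + X/4
v = -17/4 (v = -3 + ((-4 - 1*6) + (1 + (1/4)*(-4)))/8 = -3 + ((-4 - 6) + (1 - 1))/8 = -3 + (-10 + 0)/8 = -3 + (1/8)*(-10) = -3 - 5/4 = -17/4 ≈ -4.2500)
D(d, A) = (-17/4 + d)/(A + d) (D(d, A) = (d - 17/4)/(A + d) = (-17/4 + d)/(A + d))
(D(-8, -6) + 94) + (-7 + 5)**2 = ((-17/4 - 8)/(-6 - 8) + 94) + (-7 + 5)**2 = (-49/4/(-14) + 94) + (-2)**2 = (-1/14*(-49/4) + 94) + 4 = (7/8 + 94) + 4 = 759/8 + 4 = 791/8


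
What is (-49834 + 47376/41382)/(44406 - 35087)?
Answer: -114565734/21424381 ≈ -5.3474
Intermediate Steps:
(-49834 + 47376/41382)/(44406 - 35087) = (-49834 + 47376*(1/41382))/9319 = (-49834 + 2632/2299)*(1/9319) = -114565734/2299*1/9319 = -114565734/21424381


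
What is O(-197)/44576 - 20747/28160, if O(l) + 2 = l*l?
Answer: 5249589/39226880 ≈ 0.13383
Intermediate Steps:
O(l) = -2 + l**2 (O(l) = -2 + l*l = -2 + l**2)
O(-197)/44576 - 20747/28160 = (-2 + (-197)**2)/44576 - 20747/28160 = (-2 + 38809)*(1/44576) - 20747*1/28160 = 38807*(1/44576) - 20747/28160 = 38807/44576 - 20747/28160 = 5249589/39226880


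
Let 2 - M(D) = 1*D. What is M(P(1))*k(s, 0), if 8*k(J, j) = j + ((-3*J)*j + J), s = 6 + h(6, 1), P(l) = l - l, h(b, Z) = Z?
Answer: 7/4 ≈ 1.7500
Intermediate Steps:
P(l) = 0
M(D) = 2 - D
s = 7 (s = 6 + 1 = 7)
k(J, j) = J/8 + j/8 - 3*J*j/8 (k(J, j) = (j + ((-3*J)*j + J))/8 = (j + (-3*J*j + J))/8 = (j + (J - 3*J*j))/8 = (J + j - 3*J*j)/8 = J/8 + j/8 - 3*J*j/8)
M(P(1))*k(s, 0) = (2 - 1*0)*((⅛)*7 + (⅛)*0 - 3/8*7*0) = (2 + 0)*(7/8 + 0 + 0) = 2*(7/8) = 7/4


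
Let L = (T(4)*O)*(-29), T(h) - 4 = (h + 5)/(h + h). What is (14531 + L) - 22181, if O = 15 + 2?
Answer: -81413/8 ≈ -10177.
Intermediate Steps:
T(h) = 4 + (5 + h)/(2*h) (T(h) = 4 + (h + 5)/(h + h) = 4 + (5 + h)/((2*h)) = 4 + (5 + h)*(1/(2*h)) = 4 + (5 + h)/(2*h))
O = 17
L = -20213/8 (L = (((½)*(5 + 9*4)/4)*17)*(-29) = (((½)*(¼)*(5 + 36))*17)*(-29) = (((½)*(¼)*41)*17)*(-29) = ((41/8)*17)*(-29) = (697/8)*(-29) = -20213/8 ≈ -2526.6)
(14531 + L) - 22181 = (14531 - 20213/8) - 22181 = 96035/8 - 22181 = -81413/8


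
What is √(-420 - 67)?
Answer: I*√487 ≈ 22.068*I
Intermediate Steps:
√(-420 - 67) = √(-487) = I*√487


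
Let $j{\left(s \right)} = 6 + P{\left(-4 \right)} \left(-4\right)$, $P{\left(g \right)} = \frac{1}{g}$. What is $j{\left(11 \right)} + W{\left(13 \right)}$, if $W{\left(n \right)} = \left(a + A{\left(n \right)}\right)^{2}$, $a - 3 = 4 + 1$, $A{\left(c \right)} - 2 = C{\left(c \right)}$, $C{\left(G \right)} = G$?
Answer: $536$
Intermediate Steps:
$A{\left(c \right)} = 2 + c$
$j{\left(s \right)} = 7$ ($j{\left(s \right)} = 6 + \frac{1}{-4} \left(-4\right) = 6 - -1 = 6 + 1 = 7$)
$a = 8$ ($a = 3 + \left(4 + 1\right) = 3 + 5 = 8$)
$W{\left(n \right)} = \left(10 + n\right)^{2}$ ($W{\left(n \right)} = \left(8 + \left(2 + n\right)\right)^{2} = \left(10 + n\right)^{2}$)
$j{\left(11 \right)} + W{\left(13 \right)} = 7 + \left(10 + 13\right)^{2} = 7 + 23^{2} = 7 + 529 = 536$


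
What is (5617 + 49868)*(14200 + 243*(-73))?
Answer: -196361415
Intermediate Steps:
(5617 + 49868)*(14200 + 243*(-73)) = 55485*(14200 - 17739) = 55485*(-3539) = -196361415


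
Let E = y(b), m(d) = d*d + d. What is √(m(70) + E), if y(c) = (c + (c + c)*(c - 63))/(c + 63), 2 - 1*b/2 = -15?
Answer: 2*√11643686/97 ≈ 70.356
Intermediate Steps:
b = 34 (b = 4 - 2*(-15) = 4 + 30 = 34)
y(c) = (c + 2*c*(-63 + c))/(63 + c) (y(c) = (c + (2*c)*(-63 + c))/(63 + c) = (c + 2*c*(-63 + c))/(63 + c))
m(d) = d + d² (m(d) = d² + d = d + d²)
E = -1938/97 (E = 34*(-125 + 2*34)/(63 + 34) = 34*(-125 + 68)/97 = 34*(1/97)*(-57) = -1938/97 ≈ -19.979)
√(m(70) + E) = √(70*(1 + 70) - 1938/97) = √(70*71 - 1938/97) = √(4970 - 1938/97) = √(480152/97) = 2*√11643686/97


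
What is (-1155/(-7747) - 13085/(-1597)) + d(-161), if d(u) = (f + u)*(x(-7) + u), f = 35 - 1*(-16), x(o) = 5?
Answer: 212406030470/12371959 ≈ 17168.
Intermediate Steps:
f = 51 (f = 35 + 16 = 51)
d(u) = (5 + u)*(51 + u) (d(u) = (51 + u)*(5 + u) = (5 + u)*(51 + u))
(-1155/(-7747) - 13085/(-1597)) + d(-161) = (-1155/(-7747) - 13085/(-1597)) + (255 + (-161)² + 56*(-161)) = (-1155*(-1/7747) - 13085*(-1/1597)) + (255 + 25921 - 9016) = (1155/7747 + 13085/1597) + 17160 = 103214030/12371959 + 17160 = 212406030470/12371959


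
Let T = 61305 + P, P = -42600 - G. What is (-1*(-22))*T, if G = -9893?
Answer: 629156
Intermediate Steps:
P = -32707 (P = -42600 - 1*(-9893) = -42600 + 9893 = -32707)
T = 28598 (T = 61305 - 32707 = 28598)
(-1*(-22))*T = -1*(-22)*28598 = 22*28598 = 629156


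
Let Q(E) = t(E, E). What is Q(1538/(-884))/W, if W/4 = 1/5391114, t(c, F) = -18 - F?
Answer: -19372968159/884 ≈ -2.1915e+7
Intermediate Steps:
Q(E) = -18 - E
W = 2/2695557 (W = 4/5391114 = 4*(1/5391114) = 2/2695557 ≈ 7.4196e-7)
Q(1538/(-884))/W = (-18 - 1538/(-884))/(2/2695557) = (-18 - 1538*(-1)/884)*(2695557/2) = (-18 - 1*(-769/442))*(2695557/2) = (-18 + 769/442)*(2695557/2) = -7187/442*2695557/2 = -19372968159/884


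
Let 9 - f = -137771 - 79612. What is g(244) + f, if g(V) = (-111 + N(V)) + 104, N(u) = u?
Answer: 217629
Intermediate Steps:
f = 217392 (f = 9 - (-137771 - 79612) = 9 - 1*(-217383) = 9 + 217383 = 217392)
g(V) = -7 + V (g(V) = (-111 + V) + 104 = -7 + V)
g(244) + f = (-7 + 244) + 217392 = 237 + 217392 = 217629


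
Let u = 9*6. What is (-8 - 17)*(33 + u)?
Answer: -2175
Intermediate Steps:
u = 54
(-8 - 17)*(33 + u) = (-8 - 17)*(33 + 54) = -25*87 = -2175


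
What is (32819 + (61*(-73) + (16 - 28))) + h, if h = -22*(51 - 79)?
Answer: 28970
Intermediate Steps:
h = 616 (h = -22*(-28) = 616)
(32819 + (61*(-73) + (16 - 28))) + h = (32819 + (61*(-73) + (16 - 28))) + 616 = (32819 + (-4453 - 12)) + 616 = (32819 - 4465) + 616 = 28354 + 616 = 28970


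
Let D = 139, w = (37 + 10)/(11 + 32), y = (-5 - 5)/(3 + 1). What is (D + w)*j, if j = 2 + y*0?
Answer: 12048/43 ≈ 280.19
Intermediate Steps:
y = -5/2 (y = -10/4 = -10*¼ = -5/2 ≈ -2.5000)
w = 47/43 ≈ 1.0930
j = 2 (j = 2 - 5/2*0 = 2 + 0 = 2)
(D + w)*j = (139 + 47/43)*2 = (6024/43)*2 = 12048/43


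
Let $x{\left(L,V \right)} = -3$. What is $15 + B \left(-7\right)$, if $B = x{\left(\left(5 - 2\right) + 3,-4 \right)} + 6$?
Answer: $-6$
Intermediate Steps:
$B = 3$ ($B = -3 + 6 = 3$)
$15 + B \left(-7\right) = 15 + 3 \left(-7\right) = 15 - 21 = -6$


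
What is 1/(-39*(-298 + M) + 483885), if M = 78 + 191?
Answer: 1/485016 ≈ 2.0618e-6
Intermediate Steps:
M = 269
1/(-39*(-298 + M) + 483885) = 1/(-39*(-298 + 269) + 483885) = 1/(-39*(-29) + 483885) = 1/(1131 + 483885) = 1/485016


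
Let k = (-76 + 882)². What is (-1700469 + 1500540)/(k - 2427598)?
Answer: 66643/592654 ≈ 0.11245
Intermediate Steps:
k = 649636 (k = 806² = 649636)
(-1700469 + 1500540)/(k - 2427598) = (-1700469 + 1500540)/(649636 - 2427598) = -199929/(-1777962) = -199929*(-1/1777962) = 66643/592654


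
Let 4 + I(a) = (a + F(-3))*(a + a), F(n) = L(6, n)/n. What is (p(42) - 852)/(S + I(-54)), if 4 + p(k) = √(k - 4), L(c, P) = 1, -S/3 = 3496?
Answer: 107/578 - √38/4624 ≈ 0.18379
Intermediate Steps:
S = -10488 (S = -3*3496 = -10488)
F(n) = 1/n
I(a) = -4 + 2*a*(-⅓ + a) (I(a) = -4 + (a + 1/(-3))*(a + a) = -4 + (a - ⅓)*(2*a) = -4 + (-⅓ + a)*(2*a) = -4 + 2*a*(-⅓ + a))
p(k) = -4 + √(-4 + k) (p(k) = -4 + √(k - 4) = -4 + √(-4 + k))
(p(42) - 852)/(S + I(-54)) = ((-4 + √(-4 + 42)) - 852)/(-10488 + (-4 + 2*(-54)² - ⅔*(-54))) = ((-4 + √38) - 852)/(-10488 + (-4 + 2*2916 + 36)) = (-856 + √38)/(-10488 + (-4 + 5832 + 36)) = (-856 + √38)/(-10488 + 5864) = (-856 + √38)/(-4624) = (-856 + √38)*(-1/4624) = 107/578 - √38/4624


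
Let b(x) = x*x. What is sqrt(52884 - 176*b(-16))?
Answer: 2*sqrt(1957) ≈ 88.476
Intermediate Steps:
b(x) = x**2
sqrt(52884 - 176*b(-16)) = sqrt(52884 - 176*(-16)**2) = sqrt(52884 - 176*256) = sqrt(52884 - 45056) = sqrt(7828) = 2*sqrt(1957)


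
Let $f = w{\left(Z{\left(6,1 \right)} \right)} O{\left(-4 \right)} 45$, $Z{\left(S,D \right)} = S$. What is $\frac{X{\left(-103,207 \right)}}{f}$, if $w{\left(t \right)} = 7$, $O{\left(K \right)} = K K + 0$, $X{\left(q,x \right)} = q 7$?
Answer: $- \frac{103}{720} \approx -0.14306$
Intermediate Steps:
$X{\left(q,x \right)} = 7 q$
$O{\left(K \right)} = K^{2}$ ($O{\left(K \right)} = K^{2} + 0 = K^{2}$)
$f = 5040$ ($f = 7 \left(-4\right)^{2} \cdot 45 = 7 \cdot 16 \cdot 45 = 112 \cdot 45 = 5040$)
$\frac{X{\left(-103,207 \right)}}{f} = \frac{7 \left(-103\right)}{5040} = \left(-721\right) \frac{1}{5040} = - \frac{103}{720}$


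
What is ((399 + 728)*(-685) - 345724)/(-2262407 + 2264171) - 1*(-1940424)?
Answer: 380198913/196 ≈ 1.9398e+6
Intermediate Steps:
((399 + 728)*(-685) - 345724)/(-2262407 + 2264171) - 1*(-1940424) = (1127*(-685) - 345724)/1764 + 1940424 = (-771995 - 345724)*(1/1764) + 1940424 = -1117719*1/1764 + 1940424 = -124191/196 + 1940424 = 380198913/196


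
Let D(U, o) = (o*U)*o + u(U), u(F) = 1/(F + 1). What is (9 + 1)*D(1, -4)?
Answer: 165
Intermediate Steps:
u(F) = 1/(1 + F)
D(U, o) = 1/(1 + U) + U*o² (D(U, o) = (o*U)*o + 1/(1 + U) = (U*o)*o + 1/(1 + U) = U*o² + 1/(1 + U) = 1/(1 + U) + U*o²)
(9 + 1)*D(1, -4) = (9 + 1)*((1 + 1*(-4)²*(1 + 1))/(1 + 1)) = 10*((1 + 1*16*2)/2) = 10*((1 + 32)/2) = 10*((½)*33) = 10*(33/2) = 165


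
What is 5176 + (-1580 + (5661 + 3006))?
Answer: 12263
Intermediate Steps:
5176 + (-1580 + (5661 + 3006)) = 5176 + (-1580 + 8667) = 5176 + 7087 = 12263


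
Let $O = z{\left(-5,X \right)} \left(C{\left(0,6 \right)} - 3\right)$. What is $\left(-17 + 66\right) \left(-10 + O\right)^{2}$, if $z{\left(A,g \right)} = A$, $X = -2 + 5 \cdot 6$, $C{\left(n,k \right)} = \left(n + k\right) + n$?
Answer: $30625$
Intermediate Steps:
$C{\left(n,k \right)} = k + 2 n$ ($C{\left(n,k \right)} = \left(k + n\right) + n = k + 2 n$)
$X = 28$ ($X = -2 + 30 = 28$)
$O = -15$ ($O = - 5 \left(\left(6 + 2 \cdot 0\right) - 3\right) = - 5 \left(\left(6 + 0\right) - 3\right) = - 5 \left(6 - 3\right) = \left(-5\right) 3 = -15$)
$\left(-17 + 66\right) \left(-10 + O\right)^{2} = \left(-17 + 66\right) \left(-10 - 15\right)^{2} = 49 \left(-25\right)^{2} = 49 \cdot 625 = 30625$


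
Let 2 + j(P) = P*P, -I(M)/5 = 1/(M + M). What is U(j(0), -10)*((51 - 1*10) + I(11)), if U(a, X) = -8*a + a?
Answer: 6279/11 ≈ 570.82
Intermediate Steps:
I(M) = -5/(2*M) (I(M) = -5/(M + M) = -5*1/(2*M) = -5/(2*M))
j(P) = -2 + P² (j(P) = -2 + P*P = -2 + P²)
U(a, X) = -7*a
U(j(0), -10)*((51 - 1*10) + I(11)) = (-7*(-2 + 0²))*((51 - 1*10) - 5/2/11) = (-7*(-2 + 0))*((51 - 10) - 5/2*1/11) = (-7*(-2))*(41 - 5/22) = 14*(897/22) = 6279/11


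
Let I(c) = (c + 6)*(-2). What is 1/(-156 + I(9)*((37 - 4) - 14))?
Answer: -1/726 ≈ -0.0013774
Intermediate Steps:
I(c) = -12 - 2*c (I(c) = (6 + c)*(-2) = -12 - 2*c)
1/(-156 + I(9)*((37 - 4) - 14)) = 1/(-156 + (-12 - 2*9)*((37 - 4) - 14)) = 1/(-156 + (-12 - 18)*(33 - 14)) = 1/(-156 - 30*19) = 1/(-156 - 570) = 1/(-726) = -1/726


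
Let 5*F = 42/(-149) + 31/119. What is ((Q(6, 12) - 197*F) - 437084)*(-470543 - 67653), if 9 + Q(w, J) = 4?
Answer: 20855122249939872/88655 ≈ 2.3524e+11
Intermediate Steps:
F = -379/88655 (F = (42/(-149) + 31/119)/5 = (42*(-1/149) + 31*(1/119))/5 = (-42/149 + 31/119)/5 = (⅕)*(-379/17731) = -379/88655 ≈ -0.0042750)
Q(w, J) = -5 (Q(w, J) = -9 + 4 = -5)
((Q(6, 12) - 197*F) - 437084)*(-470543 - 67653) = ((-5 - 197*(-379/88655)) - 437084)*(-470543 - 67653) = ((-5 + 74663/88655) - 437084)*(-538196) = (-368612/88655 - 437084)*(-538196) = -38750050632/88655*(-538196) = 20855122249939872/88655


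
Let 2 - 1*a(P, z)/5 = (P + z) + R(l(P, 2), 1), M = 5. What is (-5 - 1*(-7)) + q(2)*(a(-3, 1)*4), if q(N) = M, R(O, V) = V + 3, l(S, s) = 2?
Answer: 2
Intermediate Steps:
R(O, V) = 3 + V
q(N) = 5
a(P, z) = -10 - 5*P - 5*z (a(P, z) = 10 - 5*((P + z) + (3 + 1)) = 10 - 5*((P + z) + 4) = 10 - 5*(4 + P + z) = 10 + (-20 - 5*P - 5*z) = -10 - 5*P - 5*z)
(-5 - 1*(-7)) + q(2)*(a(-3, 1)*4) = (-5 - 1*(-7)) + 5*((-10 - 5*(-3) - 5*1)*4) = (-5 + 7) + 5*((-10 + 15 - 5)*4) = 2 + 5*(0*4) = 2 + 5*0 = 2 + 0 = 2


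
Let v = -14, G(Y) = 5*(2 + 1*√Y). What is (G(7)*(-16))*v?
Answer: 2240 + 1120*√7 ≈ 5203.2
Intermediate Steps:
G(Y) = 10 + 5*√Y (G(Y) = 5*(2 + √Y) = 10 + 5*√Y)
(G(7)*(-16))*v = ((10 + 5*√7)*(-16))*(-14) = (-160 - 80*√7)*(-14) = 2240 + 1120*√7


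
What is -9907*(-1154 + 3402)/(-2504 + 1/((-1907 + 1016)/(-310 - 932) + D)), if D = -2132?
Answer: 1091710147252/122744851 ≈ 8894.1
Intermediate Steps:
-9907*(-1154 + 3402)/(-2504 + 1/((-1907 + 1016)/(-310 - 932) + D)) = -9907*(-1154 + 3402)/(-2504 + 1/((-1907 + 1016)/(-310 - 932) - 2132)) = -9907*2248/(-2504 + 1/(-891/(-1242) - 2132)) = -9907*2248/(-2504 + 1/(-891*(-1/1242) - 2132)) = -9907*2248/(-2504 + 1/(33/46 - 2132)) = -9907*2248/(-2504 + 1/(-98039/46)) = -9907*2248/(-2504 - 46/98039) = -9907/((-245489702/98039*1/2248)) = -9907/(-122744851/110195836) = -9907*(-110195836/122744851) = 1091710147252/122744851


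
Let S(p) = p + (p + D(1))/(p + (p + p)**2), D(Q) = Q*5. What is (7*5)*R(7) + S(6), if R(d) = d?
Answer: 37661/150 ≈ 251.07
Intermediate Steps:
D(Q) = 5*Q
S(p) = p + (5 + p)/(p + 4*p**2) (S(p) = p + (p + 5*1)/(p + (p + p)**2) = p + (p + 5)/(p + (2*p)**2) = p + (5 + p)/(p + 4*p**2))
(7*5)*R(7) + S(6) = (7*5)*7 + (5 + 6 + 6**2 + 4*6**3)/(6*(1 + 4*6)) = 35*7 + (5 + 6 + 36 + 4*216)/(6*(1 + 24)) = 245 + (1/6)*(5 + 6 + 36 + 864)/25 = 245 + (1/6)*(1/25)*911 = 245 + 911/150 = 37661/150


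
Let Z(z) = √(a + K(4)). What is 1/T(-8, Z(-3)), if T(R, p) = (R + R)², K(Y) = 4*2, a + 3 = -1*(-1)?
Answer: 1/256 ≈ 0.0039063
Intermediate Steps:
a = -2 (a = -3 - 1*(-1) = -3 + 1 = -2)
K(Y) = 8
Z(z) = √6 (Z(z) = √(-2 + 8) = √6)
T(R, p) = 4*R² (T(R, p) = (2*R)² = 4*R²)
1/T(-8, Z(-3)) = 1/(4*(-8)²) = 1/(4*64) = 1/256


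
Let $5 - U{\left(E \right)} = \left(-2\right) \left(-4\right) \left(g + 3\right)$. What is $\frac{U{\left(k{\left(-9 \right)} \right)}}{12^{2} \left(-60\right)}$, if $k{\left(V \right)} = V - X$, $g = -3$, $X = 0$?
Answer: $- \frac{1}{1728} \approx -0.0005787$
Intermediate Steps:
$k{\left(V \right)} = V$ ($k{\left(V \right)} = V - 0 = V + 0 = V$)
$U{\left(E \right)} = 5$ ($U{\left(E \right)} = 5 - \left(-2\right) \left(-4\right) \left(-3 + 3\right) = 5 - 8 \cdot 0 = 5 - 0 = 5 + 0 = 5$)
$\frac{U{\left(k{\left(-9 \right)} \right)}}{12^{2} \left(-60\right)} = \frac{5}{12^{2} \left(-60\right)} = \frac{5}{144 \left(-60\right)} = \frac{5}{-8640} = 5 \left(- \frac{1}{8640}\right) = - \frac{1}{1728}$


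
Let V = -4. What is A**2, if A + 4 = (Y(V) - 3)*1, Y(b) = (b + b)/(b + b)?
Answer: 36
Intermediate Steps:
Y(b) = 1 (Y(b) = (2*b)/((2*b)) = (2*b)*(1/(2*b)) = 1)
A = -6 (A = -4 + (1 - 3)*1 = -4 - 2*1 = -4 - 2 = -6)
A**2 = (-6)**2 = 36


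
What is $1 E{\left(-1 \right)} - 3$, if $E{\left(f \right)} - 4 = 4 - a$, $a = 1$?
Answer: $4$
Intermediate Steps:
$E{\left(f \right)} = 7$ ($E{\left(f \right)} = 4 + \left(4 - 1\right) = 4 + 3 = 7$)
$1 E{\left(-1 \right)} - 3 = 1 \cdot 7 - 3 = 7 - 3 = 4$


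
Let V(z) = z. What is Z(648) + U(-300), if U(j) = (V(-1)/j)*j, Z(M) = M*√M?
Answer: -1 + 11664*√2 ≈ 16494.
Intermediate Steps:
Z(M) = M^(3/2)
U(j) = -1 (U(j) = (-1/j)*j = -1)
Z(648) + U(-300) = 648^(3/2) - 1 = 11664*√2 - 1 = -1 + 11664*√2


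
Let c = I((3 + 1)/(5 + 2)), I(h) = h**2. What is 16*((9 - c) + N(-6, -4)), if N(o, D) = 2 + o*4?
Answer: -10448/49 ≈ -213.22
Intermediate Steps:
c = 16/49 (c = ((3 + 1)/(5 + 2))**2 = (4/7)**2 = 16/49 ≈ 0.32653)
N(o, D) = 2 + 4*o
16*((9 - c) + N(-6, -4)) = 16*((9 - 1*16/49) + (2 + 4*(-6))) = 16*((9 - 16/49) + (2 - 24)) = 16*(425/49 - 22) = 16*(-653/49) = -10448/49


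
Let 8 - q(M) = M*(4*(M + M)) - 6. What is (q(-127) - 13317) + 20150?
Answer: -122185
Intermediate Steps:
q(M) = 14 - 8*M**2 (q(M) = 8 - (M*(4*(M + M)) - 6) = 8 - (M*(4*(2*M)) - 6) = 8 - (M*(8*M) - 6) = 8 - (8*M**2 - 6) = 8 - (-6 + 8*M**2) = 8 + (6 - 8*M**2) = 14 - 8*M**2)
(q(-127) - 13317) + 20150 = ((14 - 8*(-127)**2) - 13317) + 20150 = ((14 - 8*16129) - 13317) + 20150 = ((14 - 129032) - 13317) + 20150 = (-129018 - 13317) + 20150 = -142335 + 20150 = -122185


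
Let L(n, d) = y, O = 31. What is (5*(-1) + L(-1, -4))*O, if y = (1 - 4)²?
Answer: 124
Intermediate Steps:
y = 9 (y = (-3)² = 9)
L(n, d) = 9
(5*(-1) + L(-1, -4))*O = (5*(-1) + 9)*31 = (-5 + 9)*31 = 4*31 = 124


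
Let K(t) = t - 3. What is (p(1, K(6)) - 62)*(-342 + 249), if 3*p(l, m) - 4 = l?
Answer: 5611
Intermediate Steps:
K(t) = -3 + t
p(l, m) = 4/3 + l/3
(p(1, K(6)) - 62)*(-342 + 249) = ((4/3 + (⅓)*1) - 62)*(-342 + 249) = ((4/3 + ⅓) - 62)*(-93) = (5/3 - 62)*(-93) = -181/3*(-93) = 5611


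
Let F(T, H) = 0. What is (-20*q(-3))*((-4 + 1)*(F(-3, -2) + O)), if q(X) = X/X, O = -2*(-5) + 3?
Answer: 780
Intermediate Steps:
O = 13 (O = 10 + 3 = 13)
q(X) = 1
(-20*q(-3))*((-4 + 1)*(F(-3, -2) + O)) = (-20*1)*((-4 + 1)*(0 + 13)) = -(-60)*13 = -20*(-39) = 780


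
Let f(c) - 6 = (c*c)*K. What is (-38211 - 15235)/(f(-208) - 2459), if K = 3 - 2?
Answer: -53446/40811 ≈ -1.3096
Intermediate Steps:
K = 1
f(c) = 6 + c² (f(c) = 6 + (c*c)*1 = 6 + c²*1 = 6 + c²)
(-38211 - 15235)/(f(-208) - 2459) = (-38211 - 15235)/((6 + (-208)²) - 2459) = -53446/((6 + 43264) - 2459) = -53446/(43270 - 2459) = -53446/40811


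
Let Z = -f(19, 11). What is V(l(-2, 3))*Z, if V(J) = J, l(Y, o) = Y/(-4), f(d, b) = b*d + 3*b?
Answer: -121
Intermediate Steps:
f(d, b) = 3*b + b*d
l(Y, o) = -Y/4 (l(Y, o) = Y*(-¼) = -Y/4)
Z = -242 (Z = -11*(3 + 19) = -11*22 = -1*242 = -242)
V(l(-2, 3))*Z = -¼*(-2)*(-242) = (½)*(-242) = -121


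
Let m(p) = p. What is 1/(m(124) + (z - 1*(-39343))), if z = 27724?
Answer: 1/67191 ≈ 1.4883e-5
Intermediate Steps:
1/(m(124) + (z - 1*(-39343))) = 1/(124 + (27724 - 1*(-39343))) = 1/(124 + (27724 + 39343)) = 1/(124 + 67067) = 1/67191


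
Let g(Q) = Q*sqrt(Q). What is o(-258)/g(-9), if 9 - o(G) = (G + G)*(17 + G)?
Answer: -41449*I/9 ≈ -4605.4*I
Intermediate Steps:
o(G) = 9 - 2*G*(17 + G) (o(G) = 9 - (G + G)*(17 + G) = 9 - 2*G*(17 + G))
g(Q) = Q**(3/2)
o(-258)/g(-9) = (9 - 34*(-258) - 2*(-258)**2)/((-9)**(3/2)) = (9 + 8772 - 2*66564)/((-27*I)) = (9 + 8772 - 133128)*(I/27) = -41449*I/9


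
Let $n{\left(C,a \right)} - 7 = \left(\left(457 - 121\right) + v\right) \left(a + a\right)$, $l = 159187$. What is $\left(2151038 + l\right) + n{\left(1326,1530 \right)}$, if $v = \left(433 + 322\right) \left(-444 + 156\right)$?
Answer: $-662028008$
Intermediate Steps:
$v = -217440$ ($v = 755 \left(-288\right) = -217440$)
$n{\left(C,a \right)} = 7 - 434208 a$ ($n{\left(C,a \right)} = 7 + \left(\left(457 - 121\right) - 217440\right) \left(a + a\right) = 7 + \left(\left(457 - 121\right) - 217440\right) 2 a = 7 + \left(336 - 217440\right) 2 a = 7 - 217104 \cdot 2 a = 7 - 434208 a$)
$\left(2151038 + l\right) + n{\left(1326,1530 \right)} = \left(2151038 + 159187\right) + \left(7 - 664338240\right) = 2310225 + \left(7 - 664338240\right) = 2310225 - 664338233 = -662028008$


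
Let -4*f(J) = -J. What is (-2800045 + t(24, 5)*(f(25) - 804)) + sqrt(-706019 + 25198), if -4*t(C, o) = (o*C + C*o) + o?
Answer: -44018925/16 + I*sqrt(680821) ≈ -2.7512e+6 + 825.12*I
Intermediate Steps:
t(C, o) = -o/4 - C*o/2 (t(C, o) = -((o*C + C*o) + o)/4 = -((C*o + C*o) + o)/4 = -(2*C*o + o)/4 = -(o + 2*C*o)/4 = -o/4 - C*o/2)
f(J) = J/4 (f(J) = -(-1)*J/4 = J/4)
(-2800045 + t(24, 5)*(f(25) - 804)) + sqrt(-706019 + 25198) = (-2800045 + (-1/4*5*(1 + 2*24))*((1/4)*25 - 804)) + sqrt(-706019 + 25198) = (-2800045 + (-1/4*5*(1 + 48))*(25/4 - 804)) + sqrt(-680821) = (-2800045 - 1/4*5*49*(-3191/4)) + I*sqrt(680821) = (-2800045 - 245/4*(-3191/4)) + I*sqrt(680821) = (-2800045 + 781795/16) + I*sqrt(680821) = -44018925/16 + I*sqrt(680821)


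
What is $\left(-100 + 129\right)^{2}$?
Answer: $841$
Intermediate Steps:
$\left(-100 + 129\right)^{2} = 29^{2} = 841$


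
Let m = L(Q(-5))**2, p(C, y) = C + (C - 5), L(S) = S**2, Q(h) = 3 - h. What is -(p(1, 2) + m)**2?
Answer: -16752649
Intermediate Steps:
p(C, y) = -5 + 2*C (p(C, y) = C + (-5 + C) = -5 + 2*C)
m = 4096 (m = ((3 - 1*(-5))**2)**2 = ((3 + 5)**2)**2 = (8**2)**2 = 64**2 = 4096)
-(p(1, 2) + m)**2 = -((-5 + 2*1) + 4096)**2 = -((-5 + 2) + 4096)**2 = -(-3 + 4096)**2 = -1*4093**2 = -1*16752649 = -16752649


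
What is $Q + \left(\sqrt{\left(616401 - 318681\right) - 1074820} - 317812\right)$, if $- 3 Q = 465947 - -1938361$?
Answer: $-1119248 + 10 i \sqrt{7771} \approx -1.1192 \cdot 10^{6} + 881.53 i$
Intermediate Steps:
$Q = -801436$ ($Q = - \frac{465947 - -1938361}{3} = - \frac{465947 + 1938361}{3} = \left(- \frac{1}{3}\right) 2404308 = -801436$)
$Q + \left(\sqrt{\left(616401 - 318681\right) - 1074820} - 317812\right) = -801436 + \left(\sqrt{\left(616401 - 318681\right) - 1074820} - 317812\right) = -801436 - \left(317812 - \sqrt{297720 - 1074820}\right) = -801436 - \left(317812 - \sqrt{-777100}\right) = -801436 - \left(317812 - 10 i \sqrt{7771}\right) = -1119248 + 10 i \sqrt{7771}$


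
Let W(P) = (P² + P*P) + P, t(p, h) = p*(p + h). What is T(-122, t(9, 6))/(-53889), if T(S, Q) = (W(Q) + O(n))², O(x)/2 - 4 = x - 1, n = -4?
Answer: -1338315889/53889 ≈ -24835.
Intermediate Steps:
t(p, h) = p*(h + p)
O(x) = 6 + 2*x (O(x) = 8 + 2*(x - 1) = 8 + 2*(-1 + x) = 8 + (-2 + 2*x) = 6 + 2*x)
W(P) = P + 2*P² (W(P) = (P² + P²) + P = 2*P² + P = P + 2*P²)
T(S, Q) = (-2 + Q*(1 + 2*Q))² (T(S, Q) = (Q*(1 + 2*Q) + (6 + 2*(-4)))² = (Q*(1 + 2*Q) + (6 - 8))² = (Q*(1 + 2*Q) - 2)² = (-2 + Q*(1 + 2*Q))²)
T(-122, t(9, 6))/(-53889) = (-2 + (9*(6 + 9))*(1 + 2*(9*(6 + 9))))²/(-53889) = (-2 + (9*15)*(1 + 2*(9*15)))²*(-1/53889) = (-2 + 135*(1 + 2*135))²*(-1/53889) = (-2 + 135*(1 + 270))²*(-1/53889) = (-2 + 135*271)²*(-1/53889) = (-2 + 36585)²*(-1/53889) = 36583²*(-1/53889) = 1338315889*(-1/53889) = -1338315889/53889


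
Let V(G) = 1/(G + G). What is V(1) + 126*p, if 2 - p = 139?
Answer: -34523/2 ≈ -17262.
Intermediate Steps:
p = -137 (p = 2 - 1*139 = 2 - 139 = -137)
V(G) = 1/(2*G)
V(1) + 126*p = (½)/1 + 126*(-137) = (½)*1 - 17262 = ½ - 17262 = -34523/2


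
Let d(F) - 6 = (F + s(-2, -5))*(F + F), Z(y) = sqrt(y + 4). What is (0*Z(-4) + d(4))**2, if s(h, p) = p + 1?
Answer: 36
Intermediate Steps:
Z(y) = sqrt(4 + y)
s(h, p) = 1 + p
d(F) = 6 + 2*F*(-4 + F) (d(F) = 6 + (F + (1 - 5))*(F + F) = 6 + (F - 4)*(2*F) = 6 + (-4 + F)*(2*F) = 6 + 2*F*(-4 + F))
(0*Z(-4) + d(4))**2 = (0*sqrt(4 - 4) + (6 - 8*4 + 2*4**2))**2 = (0*sqrt(0) + (6 - 32 + 2*16))**2 = (0*0 + (6 - 32 + 32))**2 = (0 + 6)**2 = 6**2 = 36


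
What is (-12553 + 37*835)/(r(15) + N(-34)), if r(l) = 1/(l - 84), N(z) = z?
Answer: -1265598/2347 ≈ -539.24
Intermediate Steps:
r(l) = 1/(-84 + l)
(-12553 + 37*835)/(r(15) + N(-34)) = (-12553 + 37*835)/(1/(-84 + 15) - 34) = (-12553 + 30895)/(1/(-69) - 34) = 18342/(-1/69 - 34) = 18342/(-2347/69) = 18342*(-69/2347) = -1265598/2347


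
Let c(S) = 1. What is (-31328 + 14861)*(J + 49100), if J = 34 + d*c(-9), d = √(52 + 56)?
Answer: -809089578 - 98802*√3 ≈ -8.0926e+8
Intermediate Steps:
d = 6*√3 (d = √108 = 6*√3 ≈ 10.392)
J = 34 + 6*√3 (J = 34 + (6*√3)*1 = 34 + 6*√3 ≈ 44.392)
(-31328 + 14861)*(J + 49100) = (-31328 + 14861)*((34 + 6*√3) + 49100) = -16467*(49134 + 6*√3) = -809089578 - 98802*√3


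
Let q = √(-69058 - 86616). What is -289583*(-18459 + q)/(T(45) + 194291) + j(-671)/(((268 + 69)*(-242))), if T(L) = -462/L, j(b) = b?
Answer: 594463512679241/21605960354 - 4343745*I*√155674/2914211 ≈ 27514.0 - 588.1*I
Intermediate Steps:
q = I*√155674 (q = √(-155674) = I*√155674 ≈ 394.56*I)
-289583*(-18459 + q)/(T(45) + 194291) + j(-671)/(((268 + 69)*(-242))) = -289583*(-18459 + I*√155674)/(-462/45 + 194291) - 671*(-1/(242*(268 + 69))) = -289583*(-18459 + I*√155674)/(-462*1/45 + 194291) - 671/(337*(-242)) = -289583*(-18459 + I*√155674)/(-154/15 + 194291) - 671/(-81554) = -(-80181188955/2914211 + 4343745*I*√155674/2914211) - 671*(-1/81554) = -289583*(-276885/2914211 + 15*I*√155674/2914211) + 61/7414 = (80181188955/2914211 - 4343745*I*√155674/2914211) + 61/7414 = 594463512679241/21605960354 - 4343745*I*√155674/2914211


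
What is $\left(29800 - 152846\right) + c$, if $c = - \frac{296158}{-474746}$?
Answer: $- \frac{29207650079}{237373} \approx -1.2305 \cdot 10^{5}$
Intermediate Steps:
$c = \frac{148079}{237373}$ ($c = \left(-296158\right) \left(- \frac{1}{474746}\right) = \frac{148079}{237373} \approx 0.62382$)
$\left(29800 - 152846\right) + c = \left(29800 - 152846\right) + \frac{148079}{237373} = -123046 + \frac{148079}{237373} = - \frac{29207650079}{237373}$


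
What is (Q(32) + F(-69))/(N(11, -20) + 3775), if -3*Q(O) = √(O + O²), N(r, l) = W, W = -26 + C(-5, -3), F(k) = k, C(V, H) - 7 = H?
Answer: -23/1251 - 4*√66/11259 ≈ -0.021272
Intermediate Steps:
C(V, H) = 7 + H
W = -22 (W = -26 + (7 - 3) = -26 + 4 = -22)
N(r, l) = -22
Q(O) = -√(O + O²)/3
(Q(32) + F(-69))/(N(11, -20) + 3775) = (-4*√2*√(1 + 32)/3 - 69)/(-22 + 3775) = (-4*√66/3 - 69)/3753 = (-4*√66/3 - 69)*(1/3753) = (-69 - 4*√66/3)*(1/3753) = -23/1251 - 4*√66/11259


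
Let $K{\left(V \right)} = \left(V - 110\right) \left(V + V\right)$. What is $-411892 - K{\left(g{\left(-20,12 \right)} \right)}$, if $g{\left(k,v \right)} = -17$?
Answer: $-416210$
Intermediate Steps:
$K{\left(V \right)} = 2 V \left(-110 + V\right)$ ($K{\left(V \right)} = \left(-110 + V\right) 2 V = 2 V \left(-110 + V\right)$)
$-411892 - K{\left(g{\left(-20,12 \right)} \right)} = -411892 - 2 \left(-17\right) \left(-110 - 17\right) = -411892 - 2 \left(-17\right) \left(-127\right) = -411892 - 4318 = -416210$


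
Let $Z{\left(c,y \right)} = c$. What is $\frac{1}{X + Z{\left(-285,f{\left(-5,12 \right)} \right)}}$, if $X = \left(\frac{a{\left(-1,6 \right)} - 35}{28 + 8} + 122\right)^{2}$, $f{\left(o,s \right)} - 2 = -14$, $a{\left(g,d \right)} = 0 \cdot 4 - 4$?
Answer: $\frac{144}{2064361} \approx 6.9755 \cdot 10^{-5}$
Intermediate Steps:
$a{\left(g,d \right)} = -4$ ($a{\left(g,d \right)} = 0 - 4 = -4$)
$f{\left(o,s \right)} = -12$ ($f{\left(o,s \right)} = 2 - 14 = -12$)
$X = \frac{2105401}{144}$ ($X = \left(\frac{-4 - 35}{28 + 8} + 122\right)^{2} = \left(- \frac{39}{36} + 122\right)^{2} = \left(\left(-39\right) \frac{1}{36} + 122\right)^{2} = \left(- \frac{13}{12} + 122\right)^{2} = \left(\frac{1451}{12}\right)^{2} = \frac{2105401}{144} \approx 14621.0$)
$\frac{1}{X + Z{\left(-285,f{\left(-5,12 \right)} \right)}} = \frac{1}{\frac{2105401}{144} - 285} = \frac{1}{\frac{2064361}{144}} = \frac{144}{2064361}$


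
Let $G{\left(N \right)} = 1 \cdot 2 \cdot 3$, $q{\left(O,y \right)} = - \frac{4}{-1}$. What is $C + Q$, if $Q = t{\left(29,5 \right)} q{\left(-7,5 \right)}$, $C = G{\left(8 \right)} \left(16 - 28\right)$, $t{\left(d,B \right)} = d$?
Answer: $44$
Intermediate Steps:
$q{\left(O,y \right)} = 4$ ($q{\left(O,y \right)} = \left(-4\right) \left(-1\right) = 4$)
$G{\left(N \right)} = 6$ ($G{\left(N \right)} = 2 \cdot 3 = 6$)
$C = -72$ ($C = 6 \left(16 - 28\right) = 6 \left(-12\right) = -72$)
$Q = 116$ ($Q = 29 \cdot 4 = 116$)
$C + Q = -72 + 116 = 44$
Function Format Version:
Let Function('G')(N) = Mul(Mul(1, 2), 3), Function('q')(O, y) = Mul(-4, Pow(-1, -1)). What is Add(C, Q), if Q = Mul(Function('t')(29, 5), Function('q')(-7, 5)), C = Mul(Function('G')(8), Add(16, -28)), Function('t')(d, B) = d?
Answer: 44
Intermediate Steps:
Function('q')(O, y) = 4 (Function('q')(O, y) = Mul(-4, -1) = 4)
Function('G')(N) = 6 (Function('G')(N) = Mul(2, 3) = 6)
C = -72 (C = Mul(6, Add(16, -28)) = Mul(6, -12) = -72)
Q = 116 (Q = Mul(29, 4) = 116)
Add(C, Q) = Add(-72, 116) = 44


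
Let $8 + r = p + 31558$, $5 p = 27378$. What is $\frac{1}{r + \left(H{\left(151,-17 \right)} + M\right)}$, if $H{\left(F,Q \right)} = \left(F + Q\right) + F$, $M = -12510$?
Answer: $\frac{5}{124003} \approx 4.0322 \cdot 10^{-5}$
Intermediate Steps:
$p = \frac{27378}{5}$ ($p = \frac{1}{5} \cdot 27378 = \frac{27378}{5} \approx 5475.6$)
$H{\left(F,Q \right)} = Q + 2 F$
$r = \frac{185128}{5}$ ($r = -8 + \left(\frac{27378}{5} + 31558\right) = -8 + \frac{185168}{5} = \frac{185128}{5} \approx 37026.0$)
$\frac{1}{r + \left(H{\left(151,-17 \right)} + M\right)} = \frac{1}{\frac{185128}{5} + \left(\left(-17 + 2 \cdot 151\right) - 12510\right)} = \frac{1}{\frac{185128}{5} + \left(\left(-17 + 302\right) - 12510\right)} = \frac{1}{\frac{185128}{5} + \left(285 - 12510\right)} = \frac{1}{\frac{185128}{5} - 12225} = \frac{1}{\frac{124003}{5}} = \frac{5}{124003}$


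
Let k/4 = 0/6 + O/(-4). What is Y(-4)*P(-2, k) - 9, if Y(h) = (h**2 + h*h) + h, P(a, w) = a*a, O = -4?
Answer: 103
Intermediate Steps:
k = 4 (k = 4*(0/6 - 4/(-4)) = 4*(0*(1/6) - 4*(-1/4)) = 4*(0 + 1) = 4*1 = 4)
P(a, w) = a**2
Y(h) = h + 2*h**2 (Y(h) = (h**2 + h**2) + h = 2*h**2 + h = h + 2*h**2)
Y(-4)*P(-2, k) - 9 = -4*(1 + 2*(-4))*(-2)**2 - 9 = -4*(1 - 8)*4 - 9 = -4*(-7)*4 - 9 = 28*4 - 9 = 112 - 9 = 103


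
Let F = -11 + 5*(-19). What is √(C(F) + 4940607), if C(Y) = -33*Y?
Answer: 3*√549345 ≈ 2223.5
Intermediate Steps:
F = -106 (F = -11 - 95 = -106)
√(C(F) + 4940607) = √(-33*(-106) + 4940607) = √(3498 + 4940607) = √4944105 = 3*√549345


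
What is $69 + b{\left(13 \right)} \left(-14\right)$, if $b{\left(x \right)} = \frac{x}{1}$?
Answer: $-113$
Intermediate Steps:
$b{\left(x \right)} = x$ ($b{\left(x \right)} = x 1 = x$)
$69 + b{\left(13 \right)} \left(-14\right) = 69 + 13 \left(-14\right) = 69 - 182 = -113$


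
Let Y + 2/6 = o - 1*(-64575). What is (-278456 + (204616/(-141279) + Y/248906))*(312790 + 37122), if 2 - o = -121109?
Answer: -1713166188040615816484/17582595387 ≈ -9.7435e+10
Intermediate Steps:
o = 121111 (o = 2 - 1*(-121109) = 2 + 121109 = 121111)
Y = 557057/3 (Y = -1/3 + (121111 - 1*(-64575)) = -1/3 + (121111 + 64575) = -1/3 + 185686 = 557057/3 ≈ 1.8569e+5)
(-278456 + (204616/(-141279) + Y/248906))*(312790 + 37122) = (-278456 + (204616/(-141279) + (557057/3)/248906))*(312790 + 37122) = (-278456 + (204616*(-1/141279) + (557057/3)*(1/248906)))*349912 = (-278456 + (-204616/141279 + 557057/746718))*349912 = (-278456 - 24696664795/35165190774)*349912 = -9791983058829739/35165190774*349912 = -1713166188040615816484/17582595387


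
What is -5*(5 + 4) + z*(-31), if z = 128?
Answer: -4013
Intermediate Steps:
-5*(5 + 4) + z*(-31) = -5*(5 + 4) + 128*(-31) = -5*9 - 3968 = -45 - 3968 = -4013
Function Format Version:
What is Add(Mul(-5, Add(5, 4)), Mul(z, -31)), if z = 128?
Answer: -4013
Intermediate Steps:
Add(Mul(-5, Add(5, 4)), Mul(z, -31)) = Add(Mul(-5, Add(5, 4)), Mul(128, -31)) = Add(Mul(-5, 9), -3968) = Add(-45, -3968) = -4013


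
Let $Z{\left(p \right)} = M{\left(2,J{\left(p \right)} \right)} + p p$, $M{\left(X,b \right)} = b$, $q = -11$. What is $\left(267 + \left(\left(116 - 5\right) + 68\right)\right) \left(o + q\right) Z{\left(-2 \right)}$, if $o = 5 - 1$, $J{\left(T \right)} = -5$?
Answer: $3122$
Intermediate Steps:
$o = 4$ ($o = 5 - 1 = 4$)
$Z{\left(p \right)} = -5 + p^{2}$ ($Z{\left(p \right)} = -5 + p p = -5 + p^{2}$)
$\left(267 + \left(\left(116 - 5\right) + 68\right)\right) \left(o + q\right) Z{\left(-2 \right)} = \left(267 + \left(\left(116 - 5\right) + 68\right)\right) \left(4 - 11\right) \left(-5 + \left(-2\right)^{2}\right) = \left(267 + \left(111 + 68\right)\right) \left(- 7 \left(-5 + 4\right)\right) = \left(267 + 179\right) \left(\left(-7\right) \left(-1\right)\right) = 446 \cdot 7 = 3122$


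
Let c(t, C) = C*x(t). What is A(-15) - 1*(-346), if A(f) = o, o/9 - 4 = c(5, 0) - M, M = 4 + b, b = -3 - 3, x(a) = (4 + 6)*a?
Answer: 400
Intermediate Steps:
x(a) = 10*a
b = -6
c(t, C) = 10*C*t (c(t, C) = C*(10*t) = 10*C*t)
M = -2 (M = 4 - 6 = -2)
o = 54 (o = 36 + 9*(10*0*5 - 1*(-2)) = 36 + 9*(0 + 2) = 36 + 9*2 = 36 + 18 = 54)
A(f) = 54
A(-15) - 1*(-346) = 54 - 1*(-346) = 54 + 346 = 400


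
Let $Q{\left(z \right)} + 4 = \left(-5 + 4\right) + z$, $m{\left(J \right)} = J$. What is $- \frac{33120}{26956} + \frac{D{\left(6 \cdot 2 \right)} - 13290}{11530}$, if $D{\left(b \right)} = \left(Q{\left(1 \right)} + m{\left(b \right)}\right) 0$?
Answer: $- \frac{804477}{337829} \approx -2.3813$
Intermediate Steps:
$Q{\left(z \right)} = -5 + z$ ($Q{\left(z \right)} = -4 + \left(\left(-5 + 4\right) + z\right) = -4 + \left(-1 + z\right) = -5 + z$)
$D{\left(b \right)} = 0$ ($D{\left(b \right)} = \left(\left(-5 + 1\right) + b\right) 0 = \left(-4 + b\right) 0 = 0$)
$- \frac{33120}{26956} + \frac{D{\left(6 \cdot 2 \right)} - 13290}{11530} = - \frac{33120}{26956} + \frac{0 - 13290}{11530} = \left(-33120\right) \frac{1}{26956} - \frac{1329}{1153} = - \frac{360}{293} - \frac{1329}{1153} = - \frac{804477}{337829}$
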